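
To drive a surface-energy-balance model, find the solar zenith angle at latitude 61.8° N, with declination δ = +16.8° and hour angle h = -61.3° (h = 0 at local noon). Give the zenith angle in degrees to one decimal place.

cos θ_z = sin φ sin δ + cos φ cos δ cos h = 0.254725 + 0.217244 = 0.471969.
θ_z = arccos(0.471969) = 61.8°.

θ_z = 61.8°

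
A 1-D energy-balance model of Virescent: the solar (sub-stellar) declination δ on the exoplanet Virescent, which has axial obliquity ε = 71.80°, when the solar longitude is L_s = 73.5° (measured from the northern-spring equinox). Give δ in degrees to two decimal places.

δ = +65.62°

sin δ = sin ε · sin L_s = sin 71.80° × sin 73.5° = 0.910852.
δ = arcsin(0.910852) = +65.62°.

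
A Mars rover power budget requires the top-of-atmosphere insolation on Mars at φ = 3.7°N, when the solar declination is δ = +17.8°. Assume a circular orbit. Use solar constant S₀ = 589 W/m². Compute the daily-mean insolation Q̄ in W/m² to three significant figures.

cos H₀ = −tan(+3.7°) tan(+17.800°) = -0.0208, H₀ = 1.5916 rad.
Bracket: H₀ sin φ sin δ + cos φ cos δ sin H₀ = 1.5916×0.06453×0.30570 + 0.99792×0.95213×0.99978 = 0.031397 + 0.949941 = 0.981338.
Q̄ = (S₀/π) × [bracket] = (589/π) × 0.981338 = 184.0 W/m².

Q̄ ≈ 184 W/m²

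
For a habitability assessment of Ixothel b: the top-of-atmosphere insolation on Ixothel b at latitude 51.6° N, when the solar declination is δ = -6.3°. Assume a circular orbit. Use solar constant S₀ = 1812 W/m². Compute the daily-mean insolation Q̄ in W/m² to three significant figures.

Q̄ ≈ 282 W/m²

cos H₀ = −tan(+51.6°) tan(-6.300°) = 0.1393, H₀ = 1.4311 rad.
Bracket: H₀ sin φ sin δ + cos φ cos δ sin H₀ = 1.4311×0.78369×-0.10973 + 0.62115×0.99396×0.99025 = -0.123066 + 0.611379 = 0.488313.
Q̄ = (S₀/π) × [bracket] = (1812/π) × 0.488313 = 281.6 W/m².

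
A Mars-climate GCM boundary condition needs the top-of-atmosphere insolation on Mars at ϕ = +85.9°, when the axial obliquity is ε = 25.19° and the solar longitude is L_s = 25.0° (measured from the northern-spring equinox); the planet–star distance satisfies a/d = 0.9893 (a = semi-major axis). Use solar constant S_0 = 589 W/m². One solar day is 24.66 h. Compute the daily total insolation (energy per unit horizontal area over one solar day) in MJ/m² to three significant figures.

9.18 MJ/m²

Solar declination: sin δ = sin ε · sin L_s = sin 25.19° × sin 25.0° = 0.17988, so δ = +10.362°.
cos h₀ = −tan(+85.9°) tan(+10.362°) = -2.5510 ≤ −1 ⇒ polar day, h₀ = π.
Bracket: h₀ sin ϕ sin δ + cos ϕ cos δ sin h₀ = 3.1416×0.99744×0.17988 + 0.07150×0.98369×0.00000 = 0.563664 + 0.000000 = 0.563664.
Inverse-square distance factor (a/d)² = 0.9893² = 0.978714.
Q̄ = (S_0/π) × 0.978714 × [bracket] = (589/π) × 0.978714 × 0.563664 = 103.43 W/m².
Daily total = Q̄ × 24.66 h × 3600 s/h = 103.43 × 24.66 × 3600 / 10⁶ = 9.182 MJ/m².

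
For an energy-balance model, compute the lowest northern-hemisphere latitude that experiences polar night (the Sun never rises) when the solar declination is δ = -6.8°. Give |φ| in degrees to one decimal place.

|φ| = 83.2°

Polar night requires cos H₀ = −tan φ tan δ ≥ 1, i.e. tan φ tan δ ≤ −1.
The boundary is |tan φ| · |tan δ| = 1, so |φ| = 90° − |δ| = 90° − 6.8° = 83.2° in the northern hemisphere.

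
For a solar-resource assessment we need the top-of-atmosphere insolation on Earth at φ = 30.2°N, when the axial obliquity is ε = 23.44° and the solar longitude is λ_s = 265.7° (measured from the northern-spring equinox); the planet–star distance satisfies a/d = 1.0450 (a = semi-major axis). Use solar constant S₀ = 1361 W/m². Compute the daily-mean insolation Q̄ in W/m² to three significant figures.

Solar declination: sin δ = sin ε · sin λ_s = sin 23.44° × sin 265.7° = -0.39667, so δ = -23.370°.
cos H₀ = −tan(+30.2°) tan(-23.370°) = 0.2515, H₀ = 1.3166 rad.
Bracket: H₀ sin φ sin δ + cos φ cos δ sin H₀ = 1.3166×0.50302×-0.39667 + 0.86427×0.91796×0.96786 = -0.262705 + 0.767867 = 0.505162.
Inverse-square distance factor (a/d)² = 1.0450² = 1.092025.
Q̄ = (S₀/π) × 1.092025 × [bracket] = (1361/π) × 1.092025 × 0.505162 = 239.0 W/m².

Q̄ ≈ 239 W/m²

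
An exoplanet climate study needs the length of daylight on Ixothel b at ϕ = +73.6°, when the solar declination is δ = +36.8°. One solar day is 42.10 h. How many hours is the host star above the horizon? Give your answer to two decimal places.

Sunrise equation: cos h₀ = −tan ϕ · tan δ = -2.5418 ≤ −1, so the host star never sets (polar day) and h₀ = π.
Daylight = 2h₀/(2π) × 42.10 h = (3.1416/π) × 42.10 = 42.10 h.

42.10 h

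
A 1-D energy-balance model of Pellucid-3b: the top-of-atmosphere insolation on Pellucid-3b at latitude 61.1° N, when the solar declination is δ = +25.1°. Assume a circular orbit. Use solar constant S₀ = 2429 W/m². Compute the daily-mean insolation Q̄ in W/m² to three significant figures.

Q̄ ≈ 921 W/m²

cos H₀ = −tan(+61.1°) tan(+25.100°) = -0.8486, H₀ = 2.5841 rad.
Bracket: H₀ sin φ sin δ + cos φ cos δ sin H₀ = 2.5841×0.87546×0.42420 + 0.48328×0.90557×0.52909 = 0.959658 + 0.231553 = 1.191211.
Q̄ = (S₀/π) × [bracket] = (2429/π) × 1.191211 = 921.0 W/m².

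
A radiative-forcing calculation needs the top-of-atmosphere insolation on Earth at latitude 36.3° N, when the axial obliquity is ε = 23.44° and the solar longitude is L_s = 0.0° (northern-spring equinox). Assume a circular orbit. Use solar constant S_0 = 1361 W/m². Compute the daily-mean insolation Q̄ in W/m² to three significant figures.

Solar declination: sin δ = sin ε · sin L_s = sin 23.44° × sin 0.0° = 0.00000, so δ = +0.000°.
cos h₀ = −tan(+36.3°) tan(+0.000°) = -0.0000, h₀ = 1.5708 rad.
Bracket: h₀ sin ϕ sin δ + cos ϕ cos δ sin h₀ = 1.5708×0.59201×0.00000 + 0.80593×1.00000×1.00000 = 0.000000 + 0.805930 = 0.805930.
Q̄ = (S_0/π) × [bracket] = (1361/π) × 0.805930 = 349.1 W/m².

Q̄ ≈ 349 W/m²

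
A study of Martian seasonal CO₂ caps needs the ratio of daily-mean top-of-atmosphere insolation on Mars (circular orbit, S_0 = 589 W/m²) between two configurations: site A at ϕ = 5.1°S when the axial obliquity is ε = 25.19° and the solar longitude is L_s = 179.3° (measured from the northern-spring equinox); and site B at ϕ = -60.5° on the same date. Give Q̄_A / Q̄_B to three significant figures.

— Configuration A (ϕ=-5.1°):
Solar declination: sin δ = sin ε · sin L_s = sin 25.19° × sin 179.3° = 0.00520, so δ = +0.298°.
cos h₀ = −tan(-5.1°) tan(+0.298°) = 0.0005, h₀ = 1.5703 rad.
Bracket: h₀ sin ϕ sin δ + cos ϕ cos δ sin h₀ = 1.5703×-0.08889×0.00520 + 0.99604×0.99999×1.00000 = -0.000726 + 0.996030 = 0.995304.
Q̄ = (S_0/π) × [bracket] = (589/π) × 0.995304 = 186.60 W/m².
— Configuration B (ϕ=-60.5°):
cos h₀ = −tan(-60.5°) tan(+0.298°) = 0.0092, h₀ = 1.5616 rad.
Bracket: h₀ sin ϕ sin δ + cos ϕ cos δ sin h₀ = 1.5616×-0.87036×0.00520 + 0.49242×0.99999×0.99996 = -0.007068 + 0.492395 = 0.485327.
Q̄ = (S_0/π) × [bracket] = (589/π) × 0.485327 = 90.991 W/m².
Ratio Q̄_A / Q̄_B = 186.60 / 90.991 = 2.051.

Q̄_A / Q̄_B ≈ 2.05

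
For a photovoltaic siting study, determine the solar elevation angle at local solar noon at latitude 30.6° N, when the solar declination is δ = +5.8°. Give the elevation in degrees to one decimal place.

65.2°

At local noon the hour angle is zero, so the zenith angle equals |φ − δ| = |+30.6° − (+5.800°)| = 24.800°.
Elevation = 90° − 24.800° = 65.2°.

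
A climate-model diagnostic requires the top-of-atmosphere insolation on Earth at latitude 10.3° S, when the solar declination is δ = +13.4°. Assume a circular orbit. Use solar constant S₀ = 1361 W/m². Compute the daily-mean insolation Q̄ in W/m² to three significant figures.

cos H₀ = −tan(-10.3°) tan(+13.400°) = 0.0433, H₀ = 1.5275 rad.
Bracket: H₀ sin φ sin δ + cos φ cos δ sin H₀ = 1.5275×-0.17880×0.23175 + 0.98389×0.97278×0.99906 = -0.063295 + 0.956209 = 0.892914.
Q̄ = (S₀/π) × [bracket] = (1361/π) × 0.892914 = 386.8 W/m².

Q̄ ≈ 387 W/m²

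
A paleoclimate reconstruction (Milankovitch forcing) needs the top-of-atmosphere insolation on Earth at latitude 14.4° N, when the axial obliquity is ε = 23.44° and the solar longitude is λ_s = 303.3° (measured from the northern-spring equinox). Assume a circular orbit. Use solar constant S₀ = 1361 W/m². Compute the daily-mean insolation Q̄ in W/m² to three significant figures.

Solar declination: sin δ = sin ε · sin λ_s = sin 23.44° × sin 303.3° = -0.33247, so δ = -19.419°.
cos H₀ = −tan(+14.4°) tan(-19.419°) = 0.0905, H₀ = 1.4802 rad.
Bracket: H₀ sin φ sin δ + cos φ cos δ sin H₀ = 1.4802×0.24869×-0.33247 + 0.96858×0.94311×0.99590 = -0.122386 + 0.909732 = 0.787346.
Q̄ = (S₀/π) × [bracket] = (1361/π) × 0.787346 = 341.1 W/m².

Q̄ ≈ 341 W/m²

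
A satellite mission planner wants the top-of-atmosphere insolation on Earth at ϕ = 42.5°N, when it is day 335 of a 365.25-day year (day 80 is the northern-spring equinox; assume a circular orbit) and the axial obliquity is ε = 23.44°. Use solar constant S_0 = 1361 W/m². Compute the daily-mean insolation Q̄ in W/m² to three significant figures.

Solar longitude: L_s = 360° × (335 − 80)/365.25 = 251.335°.
sin δ = sin 23.44° × sin 251.335° = -0.37687, so δ = -22.140°.
cos h₀ = −tan(+42.5°) tan(-22.140°) = 0.3728, h₀ = 1.1887 rad.
Bracket: h₀ sin ϕ sin δ + cos ϕ cos δ sin h₀ = 1.1887×0.67559×-0.37687 + 0.73728×0.92627×0.92790 = -0.302654 + 0.633682 = 0.331028.
Q̄ = (S_0/π) × [bracket] = (1361/π) × 0.331028 = 143.4 W/m².

Q̄ ≈ 143 W/m²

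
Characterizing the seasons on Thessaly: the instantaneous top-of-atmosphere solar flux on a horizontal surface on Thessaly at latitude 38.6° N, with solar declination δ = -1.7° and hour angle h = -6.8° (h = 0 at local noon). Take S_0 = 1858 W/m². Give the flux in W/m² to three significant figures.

cos θ_z = sin ϕ sin δ + cos ϕ cos δ cos h = -0.018508 + 0.775681 = 0.757173.
Flux = S_0 · cos θ_z = 1858 × 0.757173 = 1407 W/m².

1.41e+03 W/m²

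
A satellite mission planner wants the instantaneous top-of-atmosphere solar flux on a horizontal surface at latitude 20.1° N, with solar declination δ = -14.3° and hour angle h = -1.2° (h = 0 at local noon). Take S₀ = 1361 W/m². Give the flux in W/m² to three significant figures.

cos θ_z = sin φ sin δ + cos φ cos δ cos h = -0.084884 + 0.909798 = 0.824914.
Flux = S₀ · cos θ_z = 1361 × 0.824914 = 1123 W/m².

1.12e+03 W/m²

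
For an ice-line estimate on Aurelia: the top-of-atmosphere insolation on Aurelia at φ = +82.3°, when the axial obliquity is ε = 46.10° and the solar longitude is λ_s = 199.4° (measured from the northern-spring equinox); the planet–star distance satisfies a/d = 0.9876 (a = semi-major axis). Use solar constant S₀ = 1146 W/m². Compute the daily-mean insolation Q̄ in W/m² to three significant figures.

Q̄ ≈ 0.00 W/m²

Solar declination: sin δ = sin ε · sin λ_s = sin 46.10° × sin 199.4° = -0.23934, so δ = -13.848°.
cos H₀ = −tan(+82.3°) tan(-13.848°) = 1.8232 ≥ 1 ⇒ polar night, H₀ = 0 and Q̄ = 0.
Inverse-square distance factor (a/d)² = 0.9876² = 0.975354.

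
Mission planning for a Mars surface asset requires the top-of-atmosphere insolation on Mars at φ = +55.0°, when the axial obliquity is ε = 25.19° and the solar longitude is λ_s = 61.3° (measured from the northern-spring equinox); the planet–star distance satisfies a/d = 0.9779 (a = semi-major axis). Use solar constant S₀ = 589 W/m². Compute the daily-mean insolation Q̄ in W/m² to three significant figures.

Solar declination: sin δ = sin ε · sin λ_s = sin 25.19° × sin 61.3° = 0.37333, so δ = +21.921°.
cos H₀ = −tan(+55.0°) tan(+21.921°) = -0.5747, H₀ = 2.1831 rad.
Bracket: H₀ sin φ sin δ + cos φ cos δ sin H₀ = 2.1831×0.81915×0.37333 + 0.57358×0.92770×0.81834 = 0.667621 + 0.435447 = 1.103068.
Inverse-square distance factor (a/d)² = 0.9779² = 0.956288.
Q̄ = (S₀/π) × 0.956288 × [bracket] = (589/π) × 0.956288 × 1.103068 = 197.8 W/m².

Q̄ ≈ 198 W/m²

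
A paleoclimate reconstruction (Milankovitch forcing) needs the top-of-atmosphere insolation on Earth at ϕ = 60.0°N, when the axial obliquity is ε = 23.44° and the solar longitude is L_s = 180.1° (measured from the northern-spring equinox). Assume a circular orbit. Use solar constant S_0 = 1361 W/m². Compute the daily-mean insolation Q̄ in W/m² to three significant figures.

Solar declination: sin δ = sin ε · sin L_s = sin 23.44° × sin 180.1° = -0.00069, so δ = -0.040°.
cos h₀ = −tan(+60.0°) tan(-0.040°) = 0.0012, h₀ = 1.5696 rad.
Bracket: h₀ sin ϕ sin δ + cos ϕ cos δ sin h₀ = 1.5696×0.86603×-0.00069 + 0.50000×1.00000×1.00000 = -0.000938 + 0.500000 = 0.499062.
Q̄ = (S_0/π) × [bracket] = (1361/π) × 0.499062 = 216.2 W/m².

Q̄ ≈ 216 W/m²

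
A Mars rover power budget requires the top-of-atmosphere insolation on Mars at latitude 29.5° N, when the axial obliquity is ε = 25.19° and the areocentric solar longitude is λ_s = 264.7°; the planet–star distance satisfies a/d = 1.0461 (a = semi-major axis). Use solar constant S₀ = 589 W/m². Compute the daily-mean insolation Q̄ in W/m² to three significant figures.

Q̄ ≈ 100 W/m²

sin δ = sin 25.19° × sin 264.7° = -0.42380, so δ = -25.075°.
cos H₀ = −tan(+29.5°) tan(-25.075°) = 0.2647, H₀ = 1.3029 rad.
Bracket: H₀ sin φ sin δ + cos φ cos δ sin H₀ = 1.3029×0.49242×-0.42380 + 0.87036×0.90575×0.96432 = -0.271899 + 0.760201 = 0.488302.
Inverse-square distance factor (a/d)² = 1.0461² = 1.094325.
Q̄ = (S₀/π) × 1.094325 × [bracket] = (589/π) × 1.094325 × 0.488302 = 100.2 W/m².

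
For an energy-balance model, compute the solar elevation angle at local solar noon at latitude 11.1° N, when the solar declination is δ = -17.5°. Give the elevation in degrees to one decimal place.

61.4°

At local noon the hour angle is zero, so the zenith angle equals |ϕ − δ| = |+11.1° − (-17.500°)| = 28.600°.
Elevation = 90° − 28.600° = 61.4°.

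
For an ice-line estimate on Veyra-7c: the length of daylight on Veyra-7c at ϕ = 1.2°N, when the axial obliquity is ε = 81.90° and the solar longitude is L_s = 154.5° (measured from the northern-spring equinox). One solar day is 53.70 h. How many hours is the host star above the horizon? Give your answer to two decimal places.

Solar declination: sin δ = sin ε · sin L_s = sin 81.90° × sin 154.5° = 0.42622, so δ = +25.228°.
cos h₀ = −tan ϕ · tan δ = −tan(+1.2°) × tan(+25.228°) = -0.0099, so h₀ = 1.5807 rad = 90.57°.
Daylight = 2h₀/(2π) × 53.70 h = (1.5807/π) × 53.70 = 27.02 h.

27.02 h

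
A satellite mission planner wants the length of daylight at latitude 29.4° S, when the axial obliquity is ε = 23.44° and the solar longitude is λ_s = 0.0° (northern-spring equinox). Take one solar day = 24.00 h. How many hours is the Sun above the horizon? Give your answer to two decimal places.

Solar declination: sin δ = sin ε · sin λ_s = sin 23.44° × sin 0.0° = 0.00000, so δ = +0.000°.
cos H₀ = −tan φ · tan δ = −tan(-29.4°) × tan(+0.000°) = 0.0000, so H₀ = 1.5708 rad = 90.00°.
Daylight = 2H₀/(2π) × 24.00 h = (1.5708/π) × 24.00 = 12.00 h.

12.00 h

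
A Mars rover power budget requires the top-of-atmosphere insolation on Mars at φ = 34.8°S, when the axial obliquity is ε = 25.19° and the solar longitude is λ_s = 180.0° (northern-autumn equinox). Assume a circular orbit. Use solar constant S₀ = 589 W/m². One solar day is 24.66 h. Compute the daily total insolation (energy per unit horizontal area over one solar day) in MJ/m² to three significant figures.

13.7 MJ/m²

Solar declination: sin δ = sin ε · sin λ_s = sin 25.19° × sin 180.0° = 0.00000, so δ = +0.000°.
cos H₀ = −tan(-34.8°) tan(+0.000°) = 0.0000, H₀ = 1.5708 rad.
Bracket: H₀ sin φ sin δ + cos φ cos δ sin H₀ = 1.5708×-0.57071×0.00000 + 0.82115×1.00000×1.00000 = -0.000000 + 0.821150 = 0.821150.
Q̄ = (S₀/π) × [bracket] = (589/π) × 0.821150 = 153.95 W/m².
Daily total = Q̄ × 24.66 h × 3600 s/h = 153.95 × 24.66 × 3600 / 10⁶ = 13.67 MJ/m².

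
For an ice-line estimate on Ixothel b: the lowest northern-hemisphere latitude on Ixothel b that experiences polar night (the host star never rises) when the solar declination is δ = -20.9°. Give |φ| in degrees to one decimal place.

Polar night requires cos H₀ = −tan φ tan δ ≥ 1, i.e. tan φ tan δ ≤ −1.
The boundary is |tan φ| · |tan δ| = 1, so |φ| = 90° − |δ| = 90° − 20.9° = 69.1° in the northern hemisphere.

|φ| = 69.1°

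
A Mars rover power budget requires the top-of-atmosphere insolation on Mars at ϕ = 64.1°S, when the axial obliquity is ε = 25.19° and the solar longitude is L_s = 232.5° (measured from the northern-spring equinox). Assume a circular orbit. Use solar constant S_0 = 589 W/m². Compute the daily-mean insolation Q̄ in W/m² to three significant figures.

Solar declination: sin δ = sin ε · sin L_s = sin 25.19° × sin 232.5° = -0.33767, so δ = -19.735°.
cos h₀ = −tan(-64.1°) tan(-19.735°) = -0.7388, h₀ = 2.4021 rad.
Bracket: h₀ sin ϕ sin δ + cos ϕ cos δ sin h₀ = 2.4021×-0.89956×-0.33767 + 0.43680×0.94127×0.67393 = 0.729649 + 0.277084 = 1.006733.
Q̄ = (S_0/π) × [bracket] = (589/π) × 1.006733 = 188.7 W/m².

Q̄ ≈ 189 W/m²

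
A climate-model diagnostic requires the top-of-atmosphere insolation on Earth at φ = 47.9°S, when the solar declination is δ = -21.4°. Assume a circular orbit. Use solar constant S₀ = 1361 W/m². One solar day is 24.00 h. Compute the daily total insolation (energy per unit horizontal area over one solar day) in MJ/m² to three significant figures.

cos H₀ = −tan(-47.9°) tan(-21.400°) = -0.4337, H₀ = 2.0194 rad.
Bracket: H₀ sin φ sin δ + cos φ cos δ sin H₀ = 2.0194×-0.74198×-0.36488 + 0.67043×0.93106×0.90105 = 0.546720 + 0.562445 = 1.109165.
Q̄ = (S₀/π) × [bracket] = (1361/π) × 1.109165 = 480.51 W/m².
Daily total = Q̄ × 24.00 h × 3600 s/h = 480.51 × 24.00 × 3600 / 10⁶ = 41.52 MJ/m².

41.5 MJ/m²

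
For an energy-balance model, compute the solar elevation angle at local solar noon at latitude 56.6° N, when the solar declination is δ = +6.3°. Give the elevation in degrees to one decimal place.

39.7°

At local noon the hour angle is zero, so the zenith angle equals |ϕ − δ| = |+56.6° − (+6.300°)| = 50.300°.
Elevation = 90° − 50.300° = 39.7°.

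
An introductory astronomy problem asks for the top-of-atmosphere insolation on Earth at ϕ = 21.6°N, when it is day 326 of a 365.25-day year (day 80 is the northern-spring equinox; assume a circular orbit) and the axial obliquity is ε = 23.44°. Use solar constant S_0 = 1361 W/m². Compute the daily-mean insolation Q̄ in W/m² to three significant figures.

Solar longitude: L_s = 360° × (326 − 80)/365.25 = 242.464°.
sin δ = sin 23.44° × sin 242.464° = -0.35273, so δ = -20.654°.
cos h₀ = −tan(+21.6°) tan(-20.654°) = 0.1492, h₀ = 1.4210 rad.
Bracket: h₀ sin ϕ sin δ + cos ϕ cos δ sin h₀ = 1.4210×0.36812×-0.35273 + 0.92978×0.93573×0.98880 = -0.184513 + 0.860279 = 0.675766.
Q̄ = (S_0/π) × [bracket] = (1361/π) × 0.675766 = 292.8 W/m².

Q̄ ≈ 293 W/m²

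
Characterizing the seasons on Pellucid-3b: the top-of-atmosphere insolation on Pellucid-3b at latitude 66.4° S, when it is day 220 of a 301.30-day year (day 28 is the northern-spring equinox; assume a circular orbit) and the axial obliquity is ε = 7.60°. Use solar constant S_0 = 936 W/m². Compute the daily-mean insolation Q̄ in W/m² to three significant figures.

Solar longitude: L_s = 360° × (220 − 28)/301.30 = 229.406°.
sin δ = sin 7.60° × sin 229.406° = -0.10043, so δ = -5.764°.
cos h₀ = −tan(-66.4°) tan(-5.764°) = -0.2310, h₀ = 1.8039 rad.
Bracket: h₀ sin ϕ sin δ + cos ϕ cos δ sin h₀ = 1.8039×-0.91636×-0.10043 + 0.40035×0.99494×0.97294 = 0.166013 + 0.387546 = 0.553559.
Q̄ = (S_0/π) × [bracket] = (936/π) × 0.553559 = 164.9 W/m².

Q̄ ≈ 165 W/m²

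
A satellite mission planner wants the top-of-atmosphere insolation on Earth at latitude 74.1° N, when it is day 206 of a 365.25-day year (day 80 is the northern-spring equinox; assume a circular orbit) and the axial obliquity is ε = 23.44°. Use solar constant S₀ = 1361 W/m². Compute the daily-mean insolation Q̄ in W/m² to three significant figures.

Solar longitude: λ_s = 360° × (206 − 80)/365.25 = 124.189°.
sin δ = sin 23.44° × sin 124.189° = 0.32905, so δ = +19.211°.
cos H₀ = −tan(+74.1°) tan(+19.211°) = -1.2232 ≤ −1 ⇒ polar day, H₀ = π.
Bracket: H₀ sin φ sin δ + cos φ cos δ sin H₀ = 3.1416×0.96174×0.32905 + 0.27396×0.94431×0.00000 = 0.994192 + 0.000000 = 0.994192.
Q̄ = (S₀/π) × [bracket] = (1361/π) × 0.994192 = 430.7 W/m².

Q̄ ≈ 431 W/m²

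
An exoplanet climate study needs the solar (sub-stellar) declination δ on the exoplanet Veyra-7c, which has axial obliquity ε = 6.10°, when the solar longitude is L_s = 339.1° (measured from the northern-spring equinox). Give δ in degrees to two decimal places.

sin δ = sin ε · sin L_s = sin 6.10° × sin 339.1° = -0.037908.
δ = arcsin(-0.037908) = -2.17°.

δ = -2.17°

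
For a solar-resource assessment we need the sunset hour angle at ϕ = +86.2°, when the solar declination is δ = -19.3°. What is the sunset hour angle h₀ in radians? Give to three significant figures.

cos h₀ = −tan ϕ · tan δ = 5.2724 ≥ 1, so the Sun never rises (polar night) and h₀ = 0.

h₀ = 0.00 rad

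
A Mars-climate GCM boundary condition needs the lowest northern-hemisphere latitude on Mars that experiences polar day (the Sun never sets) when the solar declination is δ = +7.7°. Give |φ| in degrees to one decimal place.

Polar day requires cos H₀ = −tan φ tan δ ≤ −1, i.e. tan φ tan δ ≥ 1.
The boundary is |tan φ| · |tan δ| = 1, so |φ| = 90° − |δ| = 90° − 7.7° = 82.3° in the northern hemisphere.

|φ| = 82.3°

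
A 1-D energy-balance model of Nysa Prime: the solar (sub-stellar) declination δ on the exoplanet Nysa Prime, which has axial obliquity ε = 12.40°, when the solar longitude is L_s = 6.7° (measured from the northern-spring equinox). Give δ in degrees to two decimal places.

sin δ = sin ε · sin L_s = sin 12.40° × sin 6.7° = 0.025053.
δ = arcsin(0.025053) = +1.44°.

δ = +1.44°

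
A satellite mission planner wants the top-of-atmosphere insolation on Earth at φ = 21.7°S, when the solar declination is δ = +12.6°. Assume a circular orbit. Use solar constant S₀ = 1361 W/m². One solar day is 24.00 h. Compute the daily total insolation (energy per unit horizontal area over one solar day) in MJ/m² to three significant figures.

29.3 MJ/m²

cos H₀ = −tan(-21.7°) tan(+12.600°) = 0.0890, H₀ = 1.4817 rad.
Bracket: H₀ sin φ sin δ + cos φ cos δ sin H₀ = 1.4817×-0.36975×0.21814 + 0.92913×0.97592×0.99604 = -0.119510 + 0.903166 = 0.783656.
Q̄ = (S₀/π) × [bracket] = (1361/π) × 0.783656 = 339.50 W/m².
Daily total = Q̄ × 24.00 h × 3600 s/h = 339.50 × 24.00 × 3600 / 10⁶ = 29.33 MJ/m².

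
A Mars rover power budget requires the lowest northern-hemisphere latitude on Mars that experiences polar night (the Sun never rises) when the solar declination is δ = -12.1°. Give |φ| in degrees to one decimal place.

|φ| = 77.9°

Polar night requires cos H₀ = −tan φ tan δ ≥ 1, i.e. tan φ tan δ ≤ −1.
The boundary is |tan φ| · |tan δ| = 1, so |φ| = 90° − |δ| = 90° − 12.1° = 77.9° in the northern hemisphere.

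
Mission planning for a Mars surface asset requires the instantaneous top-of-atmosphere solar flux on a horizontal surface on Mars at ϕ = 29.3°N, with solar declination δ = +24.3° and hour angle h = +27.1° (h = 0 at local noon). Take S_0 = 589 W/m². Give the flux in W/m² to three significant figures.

535 W/m²

cos θ_z = sin ϕ sin δ + cos ϕ cos δ cos h = 0.201388 + 0.707547 = 0.908935.
Flux = S_0 · cos θ_z = 589 × 0.908935 = 535.4 W/m².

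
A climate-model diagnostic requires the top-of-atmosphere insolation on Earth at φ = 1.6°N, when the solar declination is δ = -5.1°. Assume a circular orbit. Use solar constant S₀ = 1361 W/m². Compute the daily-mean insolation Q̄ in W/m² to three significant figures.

Q̄ ≈ 430 W/m²

cos H₀ = −tan(+1.6°) tan(-5.100°) = 0.0025, H₀ = 1.5683 rad.
Bracket: H₀ sin φ sin δ + cos φ cos δ sin H₀ = 1.5683×0.02792×-0.08889 + 0.99961×0.99604×1.00000 = -0.003892 + 0.995652 = 0.991760.
Q̄ = (S₀/π) × [bracket] = (1361/π) × 0.991760 = 429.7 W/m².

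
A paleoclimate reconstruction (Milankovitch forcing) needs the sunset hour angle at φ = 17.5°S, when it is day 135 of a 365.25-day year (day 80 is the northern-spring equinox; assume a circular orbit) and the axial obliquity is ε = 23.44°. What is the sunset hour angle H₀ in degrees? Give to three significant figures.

Solar longitude: λ_s = 360° × (135 − 80)/365.25 = 54.209°.
sin δ = sin 23.44° × sin 54.209° = 0.32267, so δ = +18.824°.
cos H₀ = −tan φ · tan δ = −tan(-17.5°) × tan(+18.824°) = 0.1075, so H₀ = 1.4631 rad = 83.83°.

H₀ = 83.8°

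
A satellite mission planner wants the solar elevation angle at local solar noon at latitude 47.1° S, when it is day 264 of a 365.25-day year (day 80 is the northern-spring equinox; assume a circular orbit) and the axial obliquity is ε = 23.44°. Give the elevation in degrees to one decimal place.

Solar longitude: λ_s = 360° × (264 − 80)/365.25 = 181.355°.
sin δ = sin 23.44° × sin 181.355° = -0.00941, so δ = -0.539°.
At local noon the hour angle is zero, so the zenith angle equals |φ − δ| = |-47.1° − (-0.539°)| = 46.561°.
Elevation = 90° − 46.561° = 43.4°.

43.4°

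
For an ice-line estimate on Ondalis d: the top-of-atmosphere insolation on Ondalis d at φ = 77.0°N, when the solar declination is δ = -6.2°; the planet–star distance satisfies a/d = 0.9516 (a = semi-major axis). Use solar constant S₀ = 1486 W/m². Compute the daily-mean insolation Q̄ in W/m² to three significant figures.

cos H₀ = −tan(+77.0°) tan(-6.200°) = 0.4705, H₀ = 1.0809 rad.
Bracket: H₀ sin φ sin δ + cos φ cos δ sin H₀ = 1.0809×0.97437×-0.10800 + 0.22495×0.99415×0.88237 = -0.113745 + 0.197328 = 0.083583.
Inverse-square distance factor (a/d)² = 0.9516² = 0.905543.
Q̄ = (S₀/π) × 0.905543 × [bracket] = (1486/π) × 0.905543 × 0.083583 = 35.80 W/m².

Q̄ ≈ 35.8 W/m²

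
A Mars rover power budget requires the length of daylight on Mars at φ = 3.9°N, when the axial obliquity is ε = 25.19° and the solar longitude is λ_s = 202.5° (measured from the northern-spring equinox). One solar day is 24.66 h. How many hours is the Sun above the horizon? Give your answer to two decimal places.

Solar declination: sin δ = sin ε · sin λ_s = sin 25.19° × sin 202.5° = -0.16288, so δ = -9.374°.
cos H₀ = −tan φ · tan δ = −tan(+3.9°) × tan(-9.374°) = 0.0113, so H₀ = 1.5595 rad = 89.36°.
Daylight = 2H₀/(2π) × 24.66 h = (1.5595/π) × 24.66 = 12.24 h.

12.24 h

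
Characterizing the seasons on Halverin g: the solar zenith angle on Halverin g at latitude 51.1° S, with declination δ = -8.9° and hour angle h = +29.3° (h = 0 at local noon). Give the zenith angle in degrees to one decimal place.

θ_z = 48.6°

cos θ_z = sin φ sin δ + cos φ cos δ cos h = 0.120402 + 0.541034 = 0.661436.
θ_z = arccos(0.661436) = 48.6°.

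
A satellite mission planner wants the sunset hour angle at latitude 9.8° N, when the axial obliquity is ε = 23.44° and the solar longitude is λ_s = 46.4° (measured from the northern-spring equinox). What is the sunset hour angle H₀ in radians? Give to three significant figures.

Solar declination: sin δ = sin ε · sin λ_s = sin 23.44° × sin 46.4° = 0.28807, so δ = +16.742°.
cos H₀ = −tan φ · tan δ = −tan(+9.8°) × tan(+16.742°) = -0.0520, so H₀ = 1.6228 rad = 92.98°.

H₀ = 1.62 rad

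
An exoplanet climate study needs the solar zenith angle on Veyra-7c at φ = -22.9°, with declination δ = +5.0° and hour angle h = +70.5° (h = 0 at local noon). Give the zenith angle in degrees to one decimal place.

cos θ_z = sin φ sin δ + cos φ cos δ cos h = -0.033914 + 0.306328 = 0.272414.
θ_z = arccos(0.272414) = 74.2°.

θ_z = 74.2°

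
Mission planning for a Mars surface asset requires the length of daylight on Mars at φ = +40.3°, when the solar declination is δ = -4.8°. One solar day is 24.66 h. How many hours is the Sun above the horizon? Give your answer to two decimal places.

11.77 h

cos H₀ = −tan φ · tan δ = −tan(+40.3°) × tan(-4.800°) = 0.0712, so H₀ = 1.4995 rad = 85.92°.
Daylight = 2H₀/(2π) × 24.66 h = (1.4995/π) × 24.66 = 11.77 h.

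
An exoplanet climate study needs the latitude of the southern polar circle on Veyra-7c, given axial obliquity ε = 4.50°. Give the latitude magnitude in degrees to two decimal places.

The polar circle is the lowest latitude that experiences at least one full rotation of continuous darkness at the northern-summer solstice; it lies at |φ| = 90° − ε = 90° − 4.50° = 85.50°.

85.50°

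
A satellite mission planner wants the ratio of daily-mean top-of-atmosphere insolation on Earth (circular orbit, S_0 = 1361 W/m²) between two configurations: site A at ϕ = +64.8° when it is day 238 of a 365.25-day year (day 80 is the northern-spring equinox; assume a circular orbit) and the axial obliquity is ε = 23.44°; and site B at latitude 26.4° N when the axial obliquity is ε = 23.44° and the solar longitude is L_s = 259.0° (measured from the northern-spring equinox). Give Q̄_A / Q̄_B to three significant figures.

— Configuration A (ϕ=+64.8°):
Solar longitude: L_s = 360° × (238 − 80)/365.25 = 155.729°.
sin δ = sin 23.44° × sin 155.729° = 0.16351, so δ = +9.411°.
cos h₀ = −tan(+64.8°) tan(+9.411°) = -0.3522, h₀ = 1.9307 rad.
Bracket: h₀ sin ϕ sin δ + cos ϕ cos δ sin h₀ = 1.9307×0.90483×0.16351 + 0.42578×0.98654×0.93592 = 0.285645 + 0.393132 = 0.678777.
Q̄ = (S_0/π) × [bracket] = (1361/π) × 0.678777 = 294.06 W/m².
— Configuration B (ϕ=+26.4°):
Solar declination: sin δ = sin ε · sin L_s = sin 23.44° × sin 259.0° = -0.39048, so δ = -22.984°.
cos h₀ = −tan(+26.4°) tan(-22.984°) = 0.2106, h₀ = 1.3587 rad.
Bracket: h₀ sin ϕ sin δ + cos ϕ cos δ sin h₀ = 1.3587×0.44464×-0.39048 + 0.89571×0.92061×0.97758 = -0.235902 + 0.806112 = 0.570210.
Q̄ = (S_0/π) × [bracket] = (1361/π) × 0.570210 = 247.03 W/m².
Ratio Q̄_A / Q̄_B = 294.06 / 247.03 = 1.190.

Q̄_A / Q̄_B ≈ 1.19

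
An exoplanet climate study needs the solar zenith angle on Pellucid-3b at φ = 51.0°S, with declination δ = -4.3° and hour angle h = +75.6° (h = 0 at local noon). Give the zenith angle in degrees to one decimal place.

θ_z = 77.6°

cos θ_z = sin φ sin δ + cos φ cos δ cos h = 0.058269 + 0.156065 = 0.214334.
θ_z = arccos(0.214334) = 77.6°.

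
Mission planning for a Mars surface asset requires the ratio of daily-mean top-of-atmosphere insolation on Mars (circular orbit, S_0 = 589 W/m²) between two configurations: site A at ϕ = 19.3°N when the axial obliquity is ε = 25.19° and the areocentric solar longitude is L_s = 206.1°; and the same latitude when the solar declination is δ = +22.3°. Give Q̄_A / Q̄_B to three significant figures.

Q̄_A / Q̄_B ≈ 0.771

— Configuration A (ϕ=+19.3°):
sin δ = sin 25.19° × sin 206.1° = -0.18725, so δ = -10.792°.
cos h₀ = −tan(+19.3°) tan(-10.792°) = 0.0668, h₀ = 1.5040 rad.
Bracket: h₀ sin ϕ sin δ + cos ϕ cos δ sin h₀ = 1.5040×0.33051×-0.18725 + 0.94380×0.98231×0.99777 = -0.093080 + 0.925037 = 0.831957.
Q̄ = (S_0/π) × [bracket] = (589/π) × 0.831957 = 155.98 W/m².
— Configuration B (ϕ=+19.3°):
cos h₀ = −tan(+19.3°) tan(+22.300°) = -0.1436, h₀ = 1.7149 rad.
Bracket: h₀ sin ϕ sin δ + cos ϕ cos δ sin h₀ = 1.7149×0.33051×0.37946 + 0.94380×0.92521×0.98963 = 0.215075 + 0.864158 = 1.079233.
Q̄ = (S_0/π) × [bracket] = (589/π) × 1.079233 = 202.34 W/m².
Ratio Q̄_A / Q̄_B = 155.98 / 202.34 = 0.7709.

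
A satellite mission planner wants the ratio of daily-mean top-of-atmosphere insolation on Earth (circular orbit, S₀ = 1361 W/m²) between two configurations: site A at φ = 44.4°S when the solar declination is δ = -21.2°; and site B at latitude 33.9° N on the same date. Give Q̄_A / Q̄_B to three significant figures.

Q̄_A / Q̄_B ≈ 2.30

— Configuration A (φ=-44.4°):
cos H₀ = −tan(-44.4°) tan(-21.200°) = -0.3798, H₀ = 1.9604 rad.
Bracket: H₀ sin φ sin δ + cos φ cos δ sin H₀ = 1.9604×-0.69966×-0.36162 + 0.71447×0.93232×0.92505 = 0.496003 + 0.616189 = 1.112192.
Q̄ = (S₀/π) × [bracket] = (1361/π) × 1.112192 = 481.82 W/m².
— Configuration B (φ=+33.9°):
cos H₀ = −tan(+33.9°) tan(-21.200°) = 0.2606, H₀ = 1.3071 rad.
Bracket: H₀ sin φ sin δ + cos φ cos δ sin H₀ = 1.3071×0.55775×-0.36162 + 0.83001×0.93232×0.96544 = -0.263634 + 0.747091 = 0.483457.
Q̄ = (S₀/π) × [bracket] = (1361/π) × 0.483457 = 209.44 W/m².
Ratio Q̄_A / Q̄_B = 481.82 / 209.44 = 2.301.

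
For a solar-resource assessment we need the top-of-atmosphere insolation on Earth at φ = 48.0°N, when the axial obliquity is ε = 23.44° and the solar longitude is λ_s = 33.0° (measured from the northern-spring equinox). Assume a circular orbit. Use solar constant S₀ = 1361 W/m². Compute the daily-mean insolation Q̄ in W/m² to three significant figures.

Solar declination: sin δ = sin ε · sin λ_s = sin 23.44° × sin 33.0° = 0.21665, so δ = +12.512°.
cos H₀ = −tan(+48.0°) tan(+12.512°) = -0.2465, H₀ = 1.8198 rad.
Bracket: H₀ sin φ sin δ + cos φ cos δ sin H₀ = 1.8198×0.74314×0.21665 + 0.66913×0.97625×0.96915 = 0.292990 + 0.633086 = 0.926076.
Q̄ = (S₀/π) × [bracket] = (1361/π) × 0.926076 = 401.2 W/m².

Q̄ ≈ 401 W/m²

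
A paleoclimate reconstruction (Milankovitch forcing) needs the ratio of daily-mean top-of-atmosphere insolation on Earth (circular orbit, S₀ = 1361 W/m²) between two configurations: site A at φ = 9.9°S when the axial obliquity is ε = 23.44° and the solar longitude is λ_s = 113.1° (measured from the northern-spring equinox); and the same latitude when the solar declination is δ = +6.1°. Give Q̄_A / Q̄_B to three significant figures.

Q̄_A / Q̄_B ≈ 0.862

— Configuration A (φ=-9.9°):
Solar declination: sin δ = sin ε · sin λ_s = sin 23.44° × sin 113.1° = 0.36589, so δ = +21.463°.
cos H₀ = −tan(-9.9°) tan(+21.463°) = 0.0686, H₀ = 1.5021 rad.
Bracket: H₀ sin φ sin δ + cos φ cos δ sin H₀ = 1.5021×-0.17193×0.36589 + 0.98511×0.93066×0.99764 = -0.094493 + 0.914639 = 0.820146.
Q̄ = (S₀/π) × [bracket] = (1361/π) × 0.820146 = 355.30 W/m².
— Configuration B (φ=-9.9°):
cos H₀ = −tan(-9.9°) tan(+6.100°) = 0.0187, H₀ = 1.5521 rad.
Bracket: H₀ sin φ sin δ + cos φ cos δ sin H₀ = 1.5521×-0.17193×0.10626 + 0.98511×0.99434×0.99983 = -0.028356 + 0.979368 = 0.951012.
Q̄ = (S₀/π) × [bracket] = (1361/π) × 0.951012 = 412.00 W/m².
Ratio Q̄_A / Q̄_B = 355.30 / 412.00 = 0.8624.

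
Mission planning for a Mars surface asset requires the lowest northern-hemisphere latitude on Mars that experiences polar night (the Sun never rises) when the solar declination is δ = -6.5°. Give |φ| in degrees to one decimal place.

Polar night requires cos H₀ = −tan φ tan δ ≥ 1, i.e. tan φ tan δ ≤ −1.
The boundary is |tan φ| · |tan δ| = 1, so |φ| = 90° − |δ| = 90° − 6.5° = 83.5° in the northern hemisphere.

|φ| = 83.5°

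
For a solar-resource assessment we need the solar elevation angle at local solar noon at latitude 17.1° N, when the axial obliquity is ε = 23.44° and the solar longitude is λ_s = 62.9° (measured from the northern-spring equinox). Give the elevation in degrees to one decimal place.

Solar declination: sin δ = sin ε · sin λ_s = sin 23.44° × sin 62.9° = 0.35412, so δ = +20.739°.
At local noon the hour angle is zero, so the zenith angle equals |φ − δ| = |+17.1° − (+20.739°)| = 3.639°.
Elevation = 90° − 3.639° = 86.4°.

86.4°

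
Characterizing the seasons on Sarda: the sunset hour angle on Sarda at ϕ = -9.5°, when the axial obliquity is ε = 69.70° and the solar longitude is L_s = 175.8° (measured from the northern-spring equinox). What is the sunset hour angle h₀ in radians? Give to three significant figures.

h₀ = 1.56 rad

Solar declination: sin δ = sin ε · sin L_s = sin 69.70° × sin 175.8° = 0.06869, so δ = +3.939°.
cos h₀ = −tan ϕ · tan δ = −tan(-9.5°) × tan(+3.939°) = 0.0115, so h₀ = 1.5593 rad = 89.34°.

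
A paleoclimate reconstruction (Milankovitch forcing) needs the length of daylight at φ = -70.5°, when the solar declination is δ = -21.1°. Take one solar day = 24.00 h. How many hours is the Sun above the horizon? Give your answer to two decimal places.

Sunrise equation: cos H₀ = −tan φ · tan δ = -1.0897 ≤ −1, so the Sun never sets (polar day) and H₀ = π.
Daylight = 2H₀/(2π) × 24.00 h = (3.1416/π) × 24.00 = 24.00 h.

24.00 h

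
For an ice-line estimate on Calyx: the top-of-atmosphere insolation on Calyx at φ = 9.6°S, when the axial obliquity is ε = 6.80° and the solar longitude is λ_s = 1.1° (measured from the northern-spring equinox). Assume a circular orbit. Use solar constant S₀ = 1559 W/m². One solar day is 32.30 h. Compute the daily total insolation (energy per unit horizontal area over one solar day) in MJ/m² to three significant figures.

Solar declination: sin δ = sin ε · sin λ_s = sin 6.80° × sin 1.1° = 0.00227, so δ = +0.130°.
cos H₀ = −tan(-9.6°) tan(+0.130°) = 0.0004, H₀ = 1.5704 rad.
Bracket: H₀ sin φ sin δ + cos φ cos δ sin H₀ = 1.5704×-0.16677×0.00227 + 0.98600×1.00000×1.00000 = -0.000595 + 0.986000 = 0.985405.
Q̄ = (S₀/π) × [bracket] = (1559/π) × 0.985405 = 489.00 W/m².
Daily total = Q̄ × 32.30 h × 3600 s/h = 489.00 × 32.30 × 3600 / 10⁶ = 56.86 MJ/m².

56.9 MJ/m²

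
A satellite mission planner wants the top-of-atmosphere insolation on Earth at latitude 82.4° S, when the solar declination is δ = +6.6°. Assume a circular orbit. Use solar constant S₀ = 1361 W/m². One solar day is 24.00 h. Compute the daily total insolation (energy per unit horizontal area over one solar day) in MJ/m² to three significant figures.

0.226 MJ/m²

cos H₀ = −tan(-82.4°) tan(+6.600°) = 0.8672, H₀ = 0.5213 rad.
Bracket: H₀ sin φ sin δ + cos φ cos δ sin H₀ = 0.5213×-0.99122×0.11494 + 0.13226×0.99337×0.49803 = -0.059392 + 0.065433 = 0.006041.
Q̄ = (S₀/π) × [bracket] = (1361/π) × 0.006041 = 2.6171 W/m².
Daily total = Q̄ × 24.00 h × 3600 s/h = 2.6171 × 24.00 × 3600 / 10⁶ = 0.2261 MJ/m².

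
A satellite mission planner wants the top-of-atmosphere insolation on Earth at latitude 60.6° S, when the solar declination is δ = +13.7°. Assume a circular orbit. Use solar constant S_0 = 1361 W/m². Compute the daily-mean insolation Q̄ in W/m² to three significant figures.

cos h₀ = −tan(-60.6°) tan(+13.700°) = 0.4326, h₀ = 1.1234 rad.
Bracket: h₀ sin ϕ sin δ + cos ϕ cos δ sin h₀ = 1.1234×-0.87121×0.23684 + 0.49090×0.97155×0.90157 = -0.231799 + 0.429989 = 0.198190.
Q̄ = (S_0/π) × [bracket] = (1361/π) × 0.198190 = 85.86 W/m².

Q̄ ≈ 85.9 W/m²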